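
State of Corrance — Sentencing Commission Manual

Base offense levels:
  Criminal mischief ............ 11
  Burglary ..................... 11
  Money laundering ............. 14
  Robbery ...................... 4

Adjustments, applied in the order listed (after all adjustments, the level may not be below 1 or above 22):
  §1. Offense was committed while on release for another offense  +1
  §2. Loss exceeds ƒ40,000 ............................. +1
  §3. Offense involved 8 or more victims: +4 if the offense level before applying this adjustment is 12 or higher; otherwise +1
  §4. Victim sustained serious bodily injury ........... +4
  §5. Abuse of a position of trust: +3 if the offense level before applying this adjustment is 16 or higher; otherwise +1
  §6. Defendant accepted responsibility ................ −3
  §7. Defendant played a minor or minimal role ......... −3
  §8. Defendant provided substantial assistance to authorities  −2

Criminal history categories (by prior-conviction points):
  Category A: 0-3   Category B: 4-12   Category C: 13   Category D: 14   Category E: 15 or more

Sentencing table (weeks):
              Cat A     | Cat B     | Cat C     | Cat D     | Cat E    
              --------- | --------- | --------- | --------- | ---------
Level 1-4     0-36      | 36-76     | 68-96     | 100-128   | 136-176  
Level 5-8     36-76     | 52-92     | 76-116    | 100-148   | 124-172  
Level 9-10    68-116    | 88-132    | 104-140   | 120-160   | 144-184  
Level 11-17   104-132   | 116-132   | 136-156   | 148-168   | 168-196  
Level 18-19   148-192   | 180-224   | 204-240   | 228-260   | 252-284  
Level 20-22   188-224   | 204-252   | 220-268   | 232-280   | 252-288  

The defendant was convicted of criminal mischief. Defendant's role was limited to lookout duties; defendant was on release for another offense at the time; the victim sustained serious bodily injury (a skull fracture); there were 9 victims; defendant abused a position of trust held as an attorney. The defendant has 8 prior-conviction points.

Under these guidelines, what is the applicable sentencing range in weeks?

Base offense level for criminal mischief: 11.
§1 applies: 11 + 1 = 12.
§2 does not apply.
§3 applies (level before this adjustment is 12 ≥ 12, so +4): 12 + 4 = 16.
§4 applies: 16 + 4 = 20.
§5 applies (level before this adjustment is 20 ≥ 16, so +3): 20 + 3 = 23.
§6 does not apply.
§7 applies: 23 − 3 = 20.
Final offense level: 20.
Criminal history: 8 prior points → Category B (4-12).
Level 20 falls in the 20-22 band.
Grid: Level 20-22 × Category B = 204-252 weeks.

204-252 weeks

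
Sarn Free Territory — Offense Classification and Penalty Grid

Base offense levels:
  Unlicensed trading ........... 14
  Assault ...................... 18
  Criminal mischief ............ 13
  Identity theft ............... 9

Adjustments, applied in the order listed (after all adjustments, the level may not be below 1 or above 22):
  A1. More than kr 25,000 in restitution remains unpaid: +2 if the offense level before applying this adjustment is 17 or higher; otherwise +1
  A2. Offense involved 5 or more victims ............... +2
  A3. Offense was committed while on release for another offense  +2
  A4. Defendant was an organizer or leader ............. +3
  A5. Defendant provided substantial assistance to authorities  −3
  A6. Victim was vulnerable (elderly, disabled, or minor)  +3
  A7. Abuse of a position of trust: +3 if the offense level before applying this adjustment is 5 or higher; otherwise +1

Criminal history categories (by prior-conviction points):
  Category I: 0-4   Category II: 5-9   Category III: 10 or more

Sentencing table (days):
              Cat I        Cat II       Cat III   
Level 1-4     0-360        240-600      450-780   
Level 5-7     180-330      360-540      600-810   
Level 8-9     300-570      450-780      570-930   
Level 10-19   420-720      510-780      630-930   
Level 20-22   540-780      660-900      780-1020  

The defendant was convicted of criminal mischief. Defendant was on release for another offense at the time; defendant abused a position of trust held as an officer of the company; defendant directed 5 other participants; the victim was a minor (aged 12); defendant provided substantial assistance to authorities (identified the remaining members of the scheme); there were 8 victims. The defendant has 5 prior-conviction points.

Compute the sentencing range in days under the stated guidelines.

660-900 days

Base offense level for criminal mischief: 13.
A2 applies: 13 + 2 = 15.
A3 applies: 15 + 2 = 17.
A4 applies: 17 + 3 = 20.
A5 applies: 20 − 3 = 17.
A6 applies: 17 + 3 = 20.
A7 applies (level before this adjustment is 20 ≥ 5, so +3): 20 + 3 = 23.
Level 23 exceeds the maximum of 22; capped at 22.
Final offense level: 22.
Criminal history: 5 prior points → Category II (5-9).
Level 22 falls in the 20-22 band.
Grid: Level 20-22 × Category II = 660-900 days.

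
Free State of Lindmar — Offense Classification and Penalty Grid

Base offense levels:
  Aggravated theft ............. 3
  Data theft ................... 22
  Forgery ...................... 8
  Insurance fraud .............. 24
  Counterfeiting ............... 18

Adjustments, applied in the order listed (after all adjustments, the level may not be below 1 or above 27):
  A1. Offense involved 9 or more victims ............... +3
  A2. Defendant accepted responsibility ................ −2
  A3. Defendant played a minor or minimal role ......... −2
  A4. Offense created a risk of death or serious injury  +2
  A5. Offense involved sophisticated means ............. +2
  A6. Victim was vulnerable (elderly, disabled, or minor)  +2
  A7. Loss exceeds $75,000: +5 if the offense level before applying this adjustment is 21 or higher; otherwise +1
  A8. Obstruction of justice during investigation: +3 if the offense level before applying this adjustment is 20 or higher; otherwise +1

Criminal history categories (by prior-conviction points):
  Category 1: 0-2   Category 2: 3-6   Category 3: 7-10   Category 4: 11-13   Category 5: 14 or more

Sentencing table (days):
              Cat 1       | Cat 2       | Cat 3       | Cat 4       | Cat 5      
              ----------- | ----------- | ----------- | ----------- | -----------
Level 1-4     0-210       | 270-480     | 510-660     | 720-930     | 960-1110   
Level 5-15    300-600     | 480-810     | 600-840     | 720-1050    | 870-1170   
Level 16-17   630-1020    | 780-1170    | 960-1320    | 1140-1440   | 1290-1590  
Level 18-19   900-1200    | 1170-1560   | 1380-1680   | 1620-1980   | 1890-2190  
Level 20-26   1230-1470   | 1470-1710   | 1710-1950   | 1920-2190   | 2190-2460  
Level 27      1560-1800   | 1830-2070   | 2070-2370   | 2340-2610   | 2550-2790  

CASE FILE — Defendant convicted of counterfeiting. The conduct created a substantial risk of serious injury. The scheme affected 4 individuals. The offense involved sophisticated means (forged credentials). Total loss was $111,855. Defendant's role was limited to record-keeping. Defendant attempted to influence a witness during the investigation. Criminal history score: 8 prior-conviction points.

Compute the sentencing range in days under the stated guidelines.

1710-1950 days

Base offense level for counterfeiting: 18.
A3 applies: 18 − 2 = 16.
A4 applies: 16 + 2 = 18.
A5 applies: 18 + 2 = 20.
A7 applies (level before this adjustment is 20 < 21, so +1): 20 + 1 = 21.
A8 applies (level before this adjustment is 21 ≥ 20, so +3): 21 + 3 = 24.
Final offense level: 24.
Criminal history: 8 prior points → Category 3 (7-10).
Level 24 falls in the 20-26 band.
Grid: Level 20-26 × Category 3 = 1710-1950 days.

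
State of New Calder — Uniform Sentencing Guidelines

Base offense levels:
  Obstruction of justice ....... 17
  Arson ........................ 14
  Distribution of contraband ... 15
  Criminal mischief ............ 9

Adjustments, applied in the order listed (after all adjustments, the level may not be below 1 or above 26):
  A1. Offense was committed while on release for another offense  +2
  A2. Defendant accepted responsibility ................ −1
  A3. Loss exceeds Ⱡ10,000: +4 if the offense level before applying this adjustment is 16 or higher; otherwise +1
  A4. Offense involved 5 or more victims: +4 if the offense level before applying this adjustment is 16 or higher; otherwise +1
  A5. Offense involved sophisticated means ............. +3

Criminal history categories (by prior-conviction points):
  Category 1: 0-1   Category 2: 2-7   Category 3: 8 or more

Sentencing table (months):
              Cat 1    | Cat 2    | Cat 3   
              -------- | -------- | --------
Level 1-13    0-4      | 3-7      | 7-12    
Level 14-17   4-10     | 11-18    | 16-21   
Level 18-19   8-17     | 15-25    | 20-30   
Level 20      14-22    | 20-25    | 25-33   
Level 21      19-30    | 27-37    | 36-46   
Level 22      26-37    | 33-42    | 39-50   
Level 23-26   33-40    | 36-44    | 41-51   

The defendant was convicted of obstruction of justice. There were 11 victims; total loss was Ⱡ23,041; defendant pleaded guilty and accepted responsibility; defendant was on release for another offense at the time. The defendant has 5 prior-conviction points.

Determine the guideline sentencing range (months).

Base offense level for obstruction of justice: 17.
A1 applies: 17 + 2 = 19.
A2 applies: 19 − 1 = 18.
A3 applies (level before this adjustment is 18 ≥ 16, so +4): 18 + 4 = 22.
A4 applies (level before this adjustment is 22 ≥ 16, so +4): 22 + 4 = 26.
A5 does not apply.
Final offense level: 26.
Criminal history: 5 prior points → Category 2 (2-7).
Level 26 falls in the 23-26 band.
Grid: Level 23-26 × Category 2 = 36-44 months.

36-44 months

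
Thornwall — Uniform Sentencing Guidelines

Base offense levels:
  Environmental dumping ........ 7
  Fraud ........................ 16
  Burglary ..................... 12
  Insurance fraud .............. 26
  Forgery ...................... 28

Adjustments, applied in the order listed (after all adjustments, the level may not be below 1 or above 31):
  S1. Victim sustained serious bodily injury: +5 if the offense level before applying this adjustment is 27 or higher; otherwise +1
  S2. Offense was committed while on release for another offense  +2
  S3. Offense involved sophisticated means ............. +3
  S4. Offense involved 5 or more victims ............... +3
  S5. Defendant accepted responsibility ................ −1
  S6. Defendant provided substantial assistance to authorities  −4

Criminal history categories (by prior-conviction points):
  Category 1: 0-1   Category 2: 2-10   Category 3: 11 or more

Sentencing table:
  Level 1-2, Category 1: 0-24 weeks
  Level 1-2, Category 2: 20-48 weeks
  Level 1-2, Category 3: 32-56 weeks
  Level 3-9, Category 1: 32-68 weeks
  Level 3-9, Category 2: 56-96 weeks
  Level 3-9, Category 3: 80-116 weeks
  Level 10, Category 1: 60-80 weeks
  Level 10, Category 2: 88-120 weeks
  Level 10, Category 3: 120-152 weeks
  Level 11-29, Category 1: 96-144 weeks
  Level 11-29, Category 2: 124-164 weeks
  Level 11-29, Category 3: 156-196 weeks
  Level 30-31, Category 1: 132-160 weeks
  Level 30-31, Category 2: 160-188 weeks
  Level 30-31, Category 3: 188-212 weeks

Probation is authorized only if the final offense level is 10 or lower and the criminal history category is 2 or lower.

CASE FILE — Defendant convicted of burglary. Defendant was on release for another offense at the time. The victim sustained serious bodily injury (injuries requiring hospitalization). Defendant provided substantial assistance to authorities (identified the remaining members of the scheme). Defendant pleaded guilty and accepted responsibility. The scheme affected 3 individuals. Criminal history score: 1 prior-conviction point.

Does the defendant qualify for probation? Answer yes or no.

Base offense level for burglary: 12.
S1 applies (level before this adjustment is 12 < 27, so +1): 12 + 1 = 13.
S2 applies: 13 + 2 = 15.
S4 does not apply.
S5 applies: 15 − 1 = 14.
S6 applies: 14 − 4 = 10.
Final offense level: 10.
Criminal history: 1 prior point → Category 1 (0-1).
Level 10 falls in the 10 band.
Grid: Level 10 × Category 1 = 60-80 weeks.
Probation check: level 10 ≤ 10 and category 1 ≤ 2 → eligible.

Yes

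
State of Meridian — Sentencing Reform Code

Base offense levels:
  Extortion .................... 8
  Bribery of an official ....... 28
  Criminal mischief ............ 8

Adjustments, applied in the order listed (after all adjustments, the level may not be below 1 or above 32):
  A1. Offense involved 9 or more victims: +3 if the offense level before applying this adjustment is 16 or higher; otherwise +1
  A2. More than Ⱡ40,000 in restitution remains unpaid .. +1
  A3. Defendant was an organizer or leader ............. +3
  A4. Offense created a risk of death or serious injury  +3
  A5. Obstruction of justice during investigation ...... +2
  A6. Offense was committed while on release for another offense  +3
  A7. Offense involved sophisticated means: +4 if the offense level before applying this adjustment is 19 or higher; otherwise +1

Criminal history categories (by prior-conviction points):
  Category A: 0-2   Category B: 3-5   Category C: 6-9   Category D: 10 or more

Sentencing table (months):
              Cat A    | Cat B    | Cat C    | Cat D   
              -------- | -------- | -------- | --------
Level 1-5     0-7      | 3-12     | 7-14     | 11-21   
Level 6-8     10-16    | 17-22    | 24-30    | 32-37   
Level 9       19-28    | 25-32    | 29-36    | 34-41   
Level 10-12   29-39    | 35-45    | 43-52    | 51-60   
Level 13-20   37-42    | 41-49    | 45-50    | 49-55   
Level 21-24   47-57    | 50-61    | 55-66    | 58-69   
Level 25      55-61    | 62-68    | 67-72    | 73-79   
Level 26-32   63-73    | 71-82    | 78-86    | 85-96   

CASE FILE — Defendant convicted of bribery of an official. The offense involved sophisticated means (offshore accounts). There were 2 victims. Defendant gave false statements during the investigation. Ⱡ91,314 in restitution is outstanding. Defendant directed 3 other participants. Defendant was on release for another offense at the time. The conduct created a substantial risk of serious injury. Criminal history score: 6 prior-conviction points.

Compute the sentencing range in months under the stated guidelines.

Base offense level for bribery of an official: 28.
A2 applies: 28 + 1 = 29.
A3 applies: 29 + 3 = 32.
A4 applies: 32 + 3 = 35.
A5 applies: 35 + 2 = 37.
A6 applies: 37 + 3 = 40.
A7 applies (level before this adjustment is 40 ≥ 19, so +4): 40 + 4 = 44.
Level 44 exceeds the maximum of 32; capped at 32.
Final offense level: 32.
Criminal history: 6 prior points → Category C (6-9).
Level 32 falls in the 26-32 band.
Grid: Level 26-32 × Category C = 78-86 months.

78-86 months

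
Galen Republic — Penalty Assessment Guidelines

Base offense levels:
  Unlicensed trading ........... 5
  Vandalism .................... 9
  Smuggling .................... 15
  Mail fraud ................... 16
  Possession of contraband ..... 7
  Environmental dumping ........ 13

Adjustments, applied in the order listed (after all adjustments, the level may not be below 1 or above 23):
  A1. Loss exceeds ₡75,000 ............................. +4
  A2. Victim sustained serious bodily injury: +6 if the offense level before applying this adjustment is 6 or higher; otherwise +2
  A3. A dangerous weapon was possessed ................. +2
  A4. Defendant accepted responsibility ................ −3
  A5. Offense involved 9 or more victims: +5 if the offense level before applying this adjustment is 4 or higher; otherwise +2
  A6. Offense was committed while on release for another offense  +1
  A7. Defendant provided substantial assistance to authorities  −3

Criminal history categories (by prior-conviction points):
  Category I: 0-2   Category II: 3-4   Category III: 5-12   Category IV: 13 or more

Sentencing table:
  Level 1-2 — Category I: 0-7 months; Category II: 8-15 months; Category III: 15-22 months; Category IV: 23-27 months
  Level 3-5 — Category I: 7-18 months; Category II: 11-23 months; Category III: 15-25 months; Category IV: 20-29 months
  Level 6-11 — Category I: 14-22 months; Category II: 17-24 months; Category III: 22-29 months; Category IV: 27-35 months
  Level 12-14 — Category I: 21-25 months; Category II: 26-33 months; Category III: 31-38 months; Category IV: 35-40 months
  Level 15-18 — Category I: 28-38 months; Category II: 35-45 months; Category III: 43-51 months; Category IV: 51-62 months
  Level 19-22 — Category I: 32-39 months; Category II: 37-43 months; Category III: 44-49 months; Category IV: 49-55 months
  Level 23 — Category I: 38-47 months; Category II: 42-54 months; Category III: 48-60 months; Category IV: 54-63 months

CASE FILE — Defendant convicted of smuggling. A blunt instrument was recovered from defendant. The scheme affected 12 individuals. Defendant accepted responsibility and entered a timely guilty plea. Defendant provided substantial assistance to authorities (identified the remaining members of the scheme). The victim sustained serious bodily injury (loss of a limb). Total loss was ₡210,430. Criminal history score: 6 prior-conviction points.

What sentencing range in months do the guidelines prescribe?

48-60 months

Base offense level for smuggling: 15.
A1 applies: 15 + 4 = 19.
A2 applies (level before this adjustment is 19 ≥ 6, so +6): 19 + 6 = 25.
A3 applies: 25 + 2 = 27.
A4 applies: 27 − 3 = 24.
A5 applies (level before this adjustment is 24 ≥ 4, so +5): 24 + 5 = 29.
A7 applies: 29 − 3 = 26.
Level 26 exceeds the maximum of 23; capped at 23.
Final offense level: 23.
Criminal history: 6 prior points → Category III (5-12).
Level 23 falls in the 23 band.
Grid: Level 23 × Category III = 48-60 months.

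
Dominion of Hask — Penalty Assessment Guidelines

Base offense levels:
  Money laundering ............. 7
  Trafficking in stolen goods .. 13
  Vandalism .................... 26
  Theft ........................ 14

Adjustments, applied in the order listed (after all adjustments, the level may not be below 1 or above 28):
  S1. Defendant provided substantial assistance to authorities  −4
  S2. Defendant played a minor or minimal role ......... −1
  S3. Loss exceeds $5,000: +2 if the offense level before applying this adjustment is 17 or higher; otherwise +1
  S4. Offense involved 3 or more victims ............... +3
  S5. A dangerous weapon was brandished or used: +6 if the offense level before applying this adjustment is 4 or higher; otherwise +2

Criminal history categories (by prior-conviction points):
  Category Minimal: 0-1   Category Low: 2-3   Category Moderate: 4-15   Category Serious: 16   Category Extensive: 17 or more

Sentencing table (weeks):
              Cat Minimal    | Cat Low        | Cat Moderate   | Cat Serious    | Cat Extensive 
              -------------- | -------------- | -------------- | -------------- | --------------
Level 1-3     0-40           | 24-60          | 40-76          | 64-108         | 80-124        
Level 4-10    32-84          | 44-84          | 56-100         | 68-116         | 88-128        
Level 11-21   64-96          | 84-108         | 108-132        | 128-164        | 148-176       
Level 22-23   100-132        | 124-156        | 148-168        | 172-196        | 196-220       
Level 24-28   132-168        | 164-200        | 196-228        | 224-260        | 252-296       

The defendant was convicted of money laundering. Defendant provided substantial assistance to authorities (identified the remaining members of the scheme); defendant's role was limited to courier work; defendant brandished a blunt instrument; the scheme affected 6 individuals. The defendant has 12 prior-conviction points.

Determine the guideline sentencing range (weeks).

Base offense level for money laundering: 7.
S1 applies: 7 − 4 = 3.
S2 applies: 3 − 1 = 2.
S4 applies: 2 + 3 = 5.
S5 applies (level before this adjustment is 5 ≥ 4, so +6): 5 + 6 = 11.
Final offense level: 11.
Criminal history: 12 prior points → Category Moderate (4-15).
Level 11 falls in the 11-21 band.
Grid: Level 11-21 × Category Moderate = 108-132 weeks.

108-132 weeks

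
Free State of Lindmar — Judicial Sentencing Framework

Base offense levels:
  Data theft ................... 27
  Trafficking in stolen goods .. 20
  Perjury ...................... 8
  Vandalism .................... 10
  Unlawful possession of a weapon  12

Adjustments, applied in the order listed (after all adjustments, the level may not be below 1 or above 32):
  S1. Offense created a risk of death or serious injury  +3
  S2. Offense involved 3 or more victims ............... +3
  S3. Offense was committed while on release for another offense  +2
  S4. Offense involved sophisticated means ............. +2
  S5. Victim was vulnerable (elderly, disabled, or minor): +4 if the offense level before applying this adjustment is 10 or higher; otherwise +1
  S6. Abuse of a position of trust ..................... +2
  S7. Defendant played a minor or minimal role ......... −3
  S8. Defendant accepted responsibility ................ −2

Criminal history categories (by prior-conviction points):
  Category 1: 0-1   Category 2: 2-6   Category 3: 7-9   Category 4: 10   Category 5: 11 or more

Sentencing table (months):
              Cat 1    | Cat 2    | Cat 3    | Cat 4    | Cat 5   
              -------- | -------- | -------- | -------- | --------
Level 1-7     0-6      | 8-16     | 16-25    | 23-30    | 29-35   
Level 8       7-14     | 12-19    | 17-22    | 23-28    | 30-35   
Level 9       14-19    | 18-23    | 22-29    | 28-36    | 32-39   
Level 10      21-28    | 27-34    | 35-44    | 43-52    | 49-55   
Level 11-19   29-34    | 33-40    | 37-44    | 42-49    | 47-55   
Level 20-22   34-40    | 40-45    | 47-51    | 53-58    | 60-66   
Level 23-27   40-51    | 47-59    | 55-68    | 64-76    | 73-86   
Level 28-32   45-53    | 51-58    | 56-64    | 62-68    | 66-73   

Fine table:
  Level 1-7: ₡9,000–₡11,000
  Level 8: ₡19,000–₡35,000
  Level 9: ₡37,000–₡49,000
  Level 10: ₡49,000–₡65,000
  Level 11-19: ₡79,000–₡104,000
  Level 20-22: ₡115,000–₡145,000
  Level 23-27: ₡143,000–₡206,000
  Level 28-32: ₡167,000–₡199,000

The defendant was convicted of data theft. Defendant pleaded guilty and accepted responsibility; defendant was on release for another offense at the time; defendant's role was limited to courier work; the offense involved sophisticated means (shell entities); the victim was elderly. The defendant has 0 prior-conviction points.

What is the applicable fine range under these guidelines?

Base offense level for data theft: 27.
S2 does not apply.
S3 applies: 27 + 2 = 29.
S4 applies: 29 + 2 = 31.
S5 applies (level before this adjustment is 31 ≥ 10, so +4): 31 + 4 = 35.
S6 does not apply.
S7 applies: 35 − 3 = 32.
S8 applies: 32 − 2 = 30.
Final offense level: 30.
Level 30 falls in the 28-32 band.
Fine table: Level 28-32 → ₡167,000–₡199,000.

₡167,000–₡199,000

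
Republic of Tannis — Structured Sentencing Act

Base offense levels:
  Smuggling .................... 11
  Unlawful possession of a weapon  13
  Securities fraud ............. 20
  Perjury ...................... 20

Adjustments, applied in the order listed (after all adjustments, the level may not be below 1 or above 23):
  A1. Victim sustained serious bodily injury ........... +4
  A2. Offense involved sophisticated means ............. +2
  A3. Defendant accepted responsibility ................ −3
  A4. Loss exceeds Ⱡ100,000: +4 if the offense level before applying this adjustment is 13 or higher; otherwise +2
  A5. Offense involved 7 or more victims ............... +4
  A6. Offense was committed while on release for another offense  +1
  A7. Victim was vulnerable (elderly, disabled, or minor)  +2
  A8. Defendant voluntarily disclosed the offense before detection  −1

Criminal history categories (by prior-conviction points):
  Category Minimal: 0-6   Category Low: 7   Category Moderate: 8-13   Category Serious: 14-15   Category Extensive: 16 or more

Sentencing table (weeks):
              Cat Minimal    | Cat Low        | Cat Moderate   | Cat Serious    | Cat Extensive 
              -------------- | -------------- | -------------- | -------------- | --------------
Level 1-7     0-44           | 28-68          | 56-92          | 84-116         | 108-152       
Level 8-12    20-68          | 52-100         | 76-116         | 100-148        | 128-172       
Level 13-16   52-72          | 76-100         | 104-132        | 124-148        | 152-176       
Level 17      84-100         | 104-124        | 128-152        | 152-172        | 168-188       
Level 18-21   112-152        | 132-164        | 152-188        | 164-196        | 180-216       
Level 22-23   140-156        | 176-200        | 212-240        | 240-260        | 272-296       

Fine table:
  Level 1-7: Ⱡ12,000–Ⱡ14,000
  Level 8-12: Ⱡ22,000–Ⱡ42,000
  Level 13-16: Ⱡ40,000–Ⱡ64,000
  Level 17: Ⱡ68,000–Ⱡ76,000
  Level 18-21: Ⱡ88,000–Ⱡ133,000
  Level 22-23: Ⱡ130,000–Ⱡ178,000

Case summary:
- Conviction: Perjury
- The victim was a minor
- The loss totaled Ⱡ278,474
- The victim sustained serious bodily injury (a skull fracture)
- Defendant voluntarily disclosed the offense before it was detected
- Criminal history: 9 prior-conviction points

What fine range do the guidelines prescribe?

Base offense level for perjury: 20.
A1 applies: 20 + 4 = 24.
A2 does not apply.
A4 applies (level before this adjustment is 24 ≥ 13, so +4): 24 + 4 = 28.
A7 applies: 28 + 2 = 30.
A8 applies: 30 − 1 = 29.
Level 29 exceeds the maximum of 23; capped at 23.
Final offense level: 23.
Level 23 falls in the 22-23 band.
Fine table: Level 22-23 → Ⱡ130,000–Ⱡ178,000.

Ⱡ130,000–Ⱡ178,000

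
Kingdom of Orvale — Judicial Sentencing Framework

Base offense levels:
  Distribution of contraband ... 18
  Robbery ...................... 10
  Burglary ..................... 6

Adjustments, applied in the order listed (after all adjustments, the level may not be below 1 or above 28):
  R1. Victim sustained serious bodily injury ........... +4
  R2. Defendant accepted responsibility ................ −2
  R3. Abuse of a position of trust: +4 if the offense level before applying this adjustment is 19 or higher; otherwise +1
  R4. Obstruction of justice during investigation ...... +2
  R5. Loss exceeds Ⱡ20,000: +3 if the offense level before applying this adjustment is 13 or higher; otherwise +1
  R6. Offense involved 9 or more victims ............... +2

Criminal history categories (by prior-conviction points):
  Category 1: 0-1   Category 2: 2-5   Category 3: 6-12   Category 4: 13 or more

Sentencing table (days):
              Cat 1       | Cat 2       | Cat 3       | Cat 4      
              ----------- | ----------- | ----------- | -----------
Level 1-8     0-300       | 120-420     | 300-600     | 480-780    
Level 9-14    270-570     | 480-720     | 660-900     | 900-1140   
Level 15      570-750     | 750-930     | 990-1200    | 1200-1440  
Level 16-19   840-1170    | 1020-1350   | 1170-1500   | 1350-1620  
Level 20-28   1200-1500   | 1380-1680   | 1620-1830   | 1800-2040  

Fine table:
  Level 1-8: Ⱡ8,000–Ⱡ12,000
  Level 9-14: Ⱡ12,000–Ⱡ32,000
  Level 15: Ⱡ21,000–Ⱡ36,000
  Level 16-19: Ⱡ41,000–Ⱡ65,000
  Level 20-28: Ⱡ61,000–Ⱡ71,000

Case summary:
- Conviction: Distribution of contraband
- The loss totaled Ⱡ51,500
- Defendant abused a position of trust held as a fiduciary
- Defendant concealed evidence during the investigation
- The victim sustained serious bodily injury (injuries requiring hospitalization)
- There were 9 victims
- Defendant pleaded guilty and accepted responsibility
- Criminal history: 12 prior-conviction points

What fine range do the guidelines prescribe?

Base offense level for distribution of contraband: 18.
R1 applies: 18 + 4 = 22.
R2 applies: 22 − 2 = 20.
R3 applies (level before this adjustment is 20 ≥ 19, so +4): 20 + 4 = 24.
R4 applies: 24 + 2 = 26.
R5 applies (level before this adjustment is 26 ≥ 13, so +3): 26 + 3 = 29.
R6 applies: 29 + 2 = 31.
Level 31 exceeds the maximum of 28; capped at 28.
Final offense level: 28.
Level 28 falls in the 20-28 band.
Fine table: Level 20-28 → Ⱡ61,000–Ⱡ71,000.

Ⱡ61,000–Ⱡ71,000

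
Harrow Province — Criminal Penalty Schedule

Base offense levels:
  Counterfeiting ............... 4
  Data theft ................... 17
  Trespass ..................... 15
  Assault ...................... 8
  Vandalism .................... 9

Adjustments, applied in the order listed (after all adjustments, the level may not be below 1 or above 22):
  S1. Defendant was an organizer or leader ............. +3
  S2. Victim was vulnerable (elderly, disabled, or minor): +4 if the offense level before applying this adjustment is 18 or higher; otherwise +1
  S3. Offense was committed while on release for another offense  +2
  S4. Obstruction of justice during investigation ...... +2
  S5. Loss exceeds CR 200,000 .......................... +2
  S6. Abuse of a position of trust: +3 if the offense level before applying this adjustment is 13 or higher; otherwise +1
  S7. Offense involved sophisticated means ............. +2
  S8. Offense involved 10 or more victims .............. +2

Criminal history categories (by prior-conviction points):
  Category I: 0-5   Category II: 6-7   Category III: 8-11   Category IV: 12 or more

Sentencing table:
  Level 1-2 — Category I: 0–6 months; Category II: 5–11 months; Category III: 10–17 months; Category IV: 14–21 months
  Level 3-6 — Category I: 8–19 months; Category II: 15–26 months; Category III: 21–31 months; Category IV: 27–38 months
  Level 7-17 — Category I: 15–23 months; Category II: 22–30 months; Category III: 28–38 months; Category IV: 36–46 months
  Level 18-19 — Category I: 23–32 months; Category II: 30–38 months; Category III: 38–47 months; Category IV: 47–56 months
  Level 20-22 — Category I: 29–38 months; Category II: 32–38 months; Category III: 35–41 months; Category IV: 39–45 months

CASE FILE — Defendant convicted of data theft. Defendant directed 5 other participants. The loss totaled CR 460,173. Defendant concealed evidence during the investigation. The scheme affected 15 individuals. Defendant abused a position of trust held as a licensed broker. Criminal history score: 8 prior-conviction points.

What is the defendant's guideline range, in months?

Base offense level for data theft: 17.
S1 applies: 17 + 3 = 20.
S4 applies: 20 + 2 = 22.
S5 applies: 22 + 2 = 24.
S6 applies (level before this adjustment is 24 ≥ 13, so +3): 24 + 3 = 27.
S8 applies: 27 + 2 = 29.
Level 29 exceeds the maximum of 22; capped at 22.
Final offense level: 22.
Criminal history: 8 prior points → Category III (8-11).
Level 22 falls in the 20-22 band.
Grid: Level 20-22 × Category III = 35-41 months.

35-41 months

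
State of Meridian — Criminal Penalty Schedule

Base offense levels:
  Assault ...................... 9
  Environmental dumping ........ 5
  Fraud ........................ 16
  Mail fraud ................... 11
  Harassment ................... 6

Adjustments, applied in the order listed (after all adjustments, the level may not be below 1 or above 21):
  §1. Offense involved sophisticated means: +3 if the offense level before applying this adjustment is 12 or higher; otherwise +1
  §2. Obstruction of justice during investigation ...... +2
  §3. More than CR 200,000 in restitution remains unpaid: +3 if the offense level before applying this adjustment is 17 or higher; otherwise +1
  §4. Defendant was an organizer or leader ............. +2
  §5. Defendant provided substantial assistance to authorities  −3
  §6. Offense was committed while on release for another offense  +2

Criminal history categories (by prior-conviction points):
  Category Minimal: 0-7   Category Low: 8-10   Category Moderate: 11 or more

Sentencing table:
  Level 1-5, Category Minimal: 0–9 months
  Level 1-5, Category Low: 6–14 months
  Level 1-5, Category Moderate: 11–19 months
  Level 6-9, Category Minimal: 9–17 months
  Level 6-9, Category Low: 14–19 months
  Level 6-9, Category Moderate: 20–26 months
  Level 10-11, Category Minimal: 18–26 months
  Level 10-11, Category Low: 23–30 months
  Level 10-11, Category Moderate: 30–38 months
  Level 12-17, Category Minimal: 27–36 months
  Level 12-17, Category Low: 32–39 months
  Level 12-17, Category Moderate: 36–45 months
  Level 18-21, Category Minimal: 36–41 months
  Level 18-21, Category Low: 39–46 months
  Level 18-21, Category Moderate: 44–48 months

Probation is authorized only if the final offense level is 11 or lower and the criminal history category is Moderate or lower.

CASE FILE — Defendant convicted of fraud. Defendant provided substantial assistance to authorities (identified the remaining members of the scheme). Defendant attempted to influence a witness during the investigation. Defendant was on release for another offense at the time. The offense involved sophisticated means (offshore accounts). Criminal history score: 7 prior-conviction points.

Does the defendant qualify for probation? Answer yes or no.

Base offense level for fraud: 16.
§1 applies (level before this adjustment is 16 ≥ 12, so +3): 16 + 3 = 19.
§2 applies: 19 + 2 = 21.
§5 applies: 21 − 3 = 18.
§6 applies: 18 + 2 = 20.
Final offense level: 20.
Criminal history: 7 prior points → Category Minimal (0-7).
Level 20 falls in the 18-21 band.
Grid: Level 18-21 × Category Minimal = 36-41 months.
Probation check: level 20 > 11 and category Minimal ≤ Moderate → not eligible.

No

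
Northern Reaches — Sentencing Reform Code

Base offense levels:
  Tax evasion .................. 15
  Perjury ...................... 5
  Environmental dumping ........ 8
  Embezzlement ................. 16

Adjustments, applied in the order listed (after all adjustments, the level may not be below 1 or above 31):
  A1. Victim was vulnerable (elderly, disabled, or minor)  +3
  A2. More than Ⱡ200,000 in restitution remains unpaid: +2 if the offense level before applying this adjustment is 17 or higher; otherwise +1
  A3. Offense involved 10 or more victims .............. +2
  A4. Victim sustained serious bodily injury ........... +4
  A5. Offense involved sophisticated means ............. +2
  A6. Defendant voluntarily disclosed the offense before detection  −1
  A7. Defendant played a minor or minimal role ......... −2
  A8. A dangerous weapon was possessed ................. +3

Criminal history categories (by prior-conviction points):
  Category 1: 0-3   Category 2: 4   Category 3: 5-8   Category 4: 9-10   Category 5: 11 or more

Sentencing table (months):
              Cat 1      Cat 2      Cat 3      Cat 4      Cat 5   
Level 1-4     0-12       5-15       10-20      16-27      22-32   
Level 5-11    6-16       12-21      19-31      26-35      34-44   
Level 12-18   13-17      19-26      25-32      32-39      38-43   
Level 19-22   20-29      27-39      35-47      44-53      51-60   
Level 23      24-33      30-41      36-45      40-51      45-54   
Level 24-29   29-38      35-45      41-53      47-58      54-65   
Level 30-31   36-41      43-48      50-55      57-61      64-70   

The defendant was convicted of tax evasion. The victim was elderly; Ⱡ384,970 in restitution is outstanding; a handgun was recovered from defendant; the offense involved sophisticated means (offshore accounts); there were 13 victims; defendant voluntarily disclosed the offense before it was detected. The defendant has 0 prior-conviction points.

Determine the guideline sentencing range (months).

29-38 months

Base offense level for tax evasion: 15.
A1 applies: 15 + 3 = 18.
A2 applies (level before this adjustment is 18 ≥ 17, so +2): 18 + 2 = 20.
A3 applies: 20 + 2 = 22.
A5 applies: 22 + 2 = 24.
A6 applies: 24 − 1 = 23.
A7 does not apply.
A8 applies: 23 + 3 = 26.
Final offense level: 26.
Criminal history: 0 prior points → Category 1 (0-3).
Level 26 falls in the 24-29 band.
Grid: Level 24-29 × Category 1 = 29-38 months.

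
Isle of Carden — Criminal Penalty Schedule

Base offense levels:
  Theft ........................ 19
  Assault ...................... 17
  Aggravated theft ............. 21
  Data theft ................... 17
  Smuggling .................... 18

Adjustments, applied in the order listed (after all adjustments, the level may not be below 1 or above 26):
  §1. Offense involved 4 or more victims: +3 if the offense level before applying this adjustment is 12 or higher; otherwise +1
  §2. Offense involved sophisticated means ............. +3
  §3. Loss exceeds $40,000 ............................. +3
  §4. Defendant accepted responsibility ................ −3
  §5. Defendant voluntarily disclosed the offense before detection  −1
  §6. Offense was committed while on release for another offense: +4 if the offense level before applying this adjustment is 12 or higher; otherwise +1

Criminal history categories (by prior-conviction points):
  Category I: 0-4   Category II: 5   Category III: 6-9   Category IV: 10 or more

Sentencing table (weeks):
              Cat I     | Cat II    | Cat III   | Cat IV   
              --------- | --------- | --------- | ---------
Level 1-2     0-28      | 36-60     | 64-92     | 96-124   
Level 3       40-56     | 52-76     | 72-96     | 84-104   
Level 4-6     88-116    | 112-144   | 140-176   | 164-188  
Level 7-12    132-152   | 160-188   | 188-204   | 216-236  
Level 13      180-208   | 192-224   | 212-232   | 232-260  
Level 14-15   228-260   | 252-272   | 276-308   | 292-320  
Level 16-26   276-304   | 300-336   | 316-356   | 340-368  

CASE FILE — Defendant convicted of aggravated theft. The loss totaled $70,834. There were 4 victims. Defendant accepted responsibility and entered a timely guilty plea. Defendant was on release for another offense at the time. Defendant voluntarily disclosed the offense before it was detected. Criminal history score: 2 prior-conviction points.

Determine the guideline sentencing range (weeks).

Base offense level for aggravated theft: 21.
§1 applies (level before this adjustment is 21 ≥ 12, so +3): 21 + 3 = 24.
§2 does not apply.
§3 applies: 24 + 3 = 27.
§4 applies: 27 − 3 = 24.
§5 applies: 24 − 1 = 23.
§6 applies (level before this adjustment is 23 ≥ 12, so +4): 23 + 4 = 27.
Level 27 exceeds the maximum of 26; capped at 26.
Final offense level: 26.
Criminal history: 2 prior points → Category I (0-4).
Level 26 falls in the 16-26 band.
Grid: Level 16-26 × Category I = 276-304 weeks.

276-304 weeks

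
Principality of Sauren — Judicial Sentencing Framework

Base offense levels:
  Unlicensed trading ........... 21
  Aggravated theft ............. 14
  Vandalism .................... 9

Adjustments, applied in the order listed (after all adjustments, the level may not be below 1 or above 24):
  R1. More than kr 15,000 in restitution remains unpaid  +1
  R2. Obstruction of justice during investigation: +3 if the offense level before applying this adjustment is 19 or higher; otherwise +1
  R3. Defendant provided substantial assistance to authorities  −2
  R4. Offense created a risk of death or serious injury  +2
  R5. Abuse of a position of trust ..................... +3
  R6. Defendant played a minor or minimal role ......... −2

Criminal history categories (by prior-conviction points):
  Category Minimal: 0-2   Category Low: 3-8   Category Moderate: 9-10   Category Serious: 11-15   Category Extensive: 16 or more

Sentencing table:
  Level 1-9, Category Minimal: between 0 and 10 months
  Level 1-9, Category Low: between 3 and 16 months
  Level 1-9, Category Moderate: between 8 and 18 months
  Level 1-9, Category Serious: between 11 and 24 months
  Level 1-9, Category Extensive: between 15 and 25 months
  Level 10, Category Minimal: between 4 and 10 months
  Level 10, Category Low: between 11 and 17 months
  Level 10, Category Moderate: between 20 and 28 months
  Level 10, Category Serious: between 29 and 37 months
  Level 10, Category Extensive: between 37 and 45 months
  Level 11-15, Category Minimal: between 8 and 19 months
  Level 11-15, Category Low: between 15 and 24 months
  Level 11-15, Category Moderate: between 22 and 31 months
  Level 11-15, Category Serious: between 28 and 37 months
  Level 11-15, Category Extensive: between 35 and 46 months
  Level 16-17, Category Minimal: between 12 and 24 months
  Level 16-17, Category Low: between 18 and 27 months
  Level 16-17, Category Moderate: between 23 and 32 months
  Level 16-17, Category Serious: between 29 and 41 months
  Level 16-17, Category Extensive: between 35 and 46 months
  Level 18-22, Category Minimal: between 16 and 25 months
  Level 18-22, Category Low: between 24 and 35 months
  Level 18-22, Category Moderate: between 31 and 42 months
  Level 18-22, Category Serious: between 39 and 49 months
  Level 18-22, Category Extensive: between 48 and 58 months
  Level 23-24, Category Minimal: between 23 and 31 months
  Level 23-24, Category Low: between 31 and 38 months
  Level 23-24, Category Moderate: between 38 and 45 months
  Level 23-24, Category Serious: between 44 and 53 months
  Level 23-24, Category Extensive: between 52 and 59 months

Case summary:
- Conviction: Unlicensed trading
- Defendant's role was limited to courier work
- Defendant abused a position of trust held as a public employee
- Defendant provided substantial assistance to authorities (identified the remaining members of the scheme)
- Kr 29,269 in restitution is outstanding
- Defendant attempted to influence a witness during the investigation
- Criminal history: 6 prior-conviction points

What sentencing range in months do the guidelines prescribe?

31-38 months

Base offense level for unlicensed trading: 21.
R1 applies: 21 + 1 = 22.
R2 applies (level before this adjustment is 22 ≥ 19, so +3): 22 + 3 = 25.
R3 applies: 25 − 2 = 23.
R5 applies: 23 + 3 = 26.
R6 applies: 26 − 2 = 24.
Final offense level: 24.
Criminal history: 6 prior points → Category Low (3-8).
Level 24 falls in the 23-24 band.
Grid: Level 23-24 × Category Low = 31-38 months.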